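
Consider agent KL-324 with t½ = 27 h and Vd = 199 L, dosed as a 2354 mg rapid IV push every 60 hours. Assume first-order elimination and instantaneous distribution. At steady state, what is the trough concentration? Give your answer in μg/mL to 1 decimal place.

Over one 60-h interval, 60/27 ≈ 2.2222 half-lives elapse, leaving f ≈ 0.2143 of each dose.
Accumulation ratio R = 1/(1 − f) ≈ 1/0.7857 ≈ 1.2728.
Single-dose peak C₀ = D/Vd = 2354/199 ≈ 11.829 μg/mL.
Cmax,ss = C₀/(1 − f) ≈ 11.829/0.7857 ≈ 15.055 μg/mL.
Steady-state trough Cmin,ss = Cmax,ss·f ≈ 15.055 × 0.2143 ≈ 3.226 μg/mL.

3.2 μg/mL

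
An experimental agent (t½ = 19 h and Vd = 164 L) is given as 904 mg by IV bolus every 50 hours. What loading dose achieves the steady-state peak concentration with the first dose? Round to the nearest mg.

1078 mg

f = (1/2)^(50/19) ≈ 0.161367; accumulation ratio R = 1/(1−f) ≈ 1.19242.
Loading dose to hit Cmax,ss on first dose: D_load = D_maint·R ≈ 904 × 1.19242 ≈ 1077.95 mg.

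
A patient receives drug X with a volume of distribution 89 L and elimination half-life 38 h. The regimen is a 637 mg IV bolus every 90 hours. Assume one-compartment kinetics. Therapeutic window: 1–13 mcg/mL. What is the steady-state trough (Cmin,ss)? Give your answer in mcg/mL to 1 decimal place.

Over one 90-h interval, 90/38 ≈ 2.3684 half-lives elapse, leaving f ≈ 0.1937 of each dose.
Each bolus raises the concentration by D/Vd = 637/89 ≈ 7.157 mcg/mL.
Steady-state trough Cmin,ss = C₀·f/(1−f) ≈ 7.157 × 0.1937/0.8063 ≈ 1.719 mcg/mL.
Trough 1.7 mcg/mL vs MEC 1 mcg/mL: adequate.

1.7 mcg/mL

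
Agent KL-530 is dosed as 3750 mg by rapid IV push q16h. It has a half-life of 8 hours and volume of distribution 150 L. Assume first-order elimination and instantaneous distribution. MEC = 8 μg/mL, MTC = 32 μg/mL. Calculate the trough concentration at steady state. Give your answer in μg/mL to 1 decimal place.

The dosing interval is 2 half-lives, so f = 2^(−2) = 0.25.
Accumulation ratio R = 1/(1 − f) = 1/0.75 = 4/3.
Single-dose peak C₀ = D/Vd = 3750/150 = 25 μg/mL.
Steady-state peak Cmax,ss = C₀·R = 25 × 4/3 ≈ 33.333 μg/mL.
Steady-state trough Cmin,ss = Cmax,ss·f ≈ 33.333 × 0.25 ≈ 8.333 μg/mL.
Trough 8.3 μg/mL vs MEC 8 μg/mL: adequate.

8.3 μg/mL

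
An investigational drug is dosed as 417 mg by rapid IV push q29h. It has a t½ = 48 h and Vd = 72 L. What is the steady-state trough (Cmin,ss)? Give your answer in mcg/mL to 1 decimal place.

11.1 mcg/mL

Over one 29-h interval, 29/48 ≈ 0.60417 half-lives elapse, leaving f ≈ 0.6579 of each dose.
Accumulation ratio R = 1/(1 − f) ≈ 1/0.3421 ≈ 2.9231.
Each bolus raises the concentration by D/Vd = 417/72 ≈ 5.792 mcg/mL.
Steady-state peak Cmax,ss = C₀·R ≈ 5.792 × 2.9231 ≈ 16.931 mcg/mL.
One interval later, Cmin,ss = Cmax,ss·e^(−kτ) ≈ 16.931 × 0.6579 ≈ 11.139 mcg/mL.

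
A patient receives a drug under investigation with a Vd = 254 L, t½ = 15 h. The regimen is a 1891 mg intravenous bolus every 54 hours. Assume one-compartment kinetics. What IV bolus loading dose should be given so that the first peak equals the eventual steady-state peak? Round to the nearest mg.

f = (1/2)^(54/15) ≈ 0.082469; accumulation ratio R = 1/(1−f) ≈ 1.08988.
Loading dose to hit Cmax,ss on first dose: D_load = D_maint·R ≈ 1891 × 1.08988 ≈ 2060.96 mg.

2061 mg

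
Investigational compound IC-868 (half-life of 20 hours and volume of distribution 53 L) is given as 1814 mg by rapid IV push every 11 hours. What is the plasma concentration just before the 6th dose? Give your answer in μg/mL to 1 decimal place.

f = (1/2)^(τ/t½) = (1/2)^(11/20) ≈ 0.6830.
C₀ = D/Vd = 1814/53 ≈ 34.226 μg/mL.
Before the 6th dose, 5 doses have been given. Superposition: Cmin = C₀·(f + f² + … + f^5).
≈ 34.226 × (0.6830 + 0.4665 + 0.3186 + 0.2176 + 0.1486) ≈ 34.226 × 1.8343 ≈ 62.781 μg/mL.

62.8 μg/mL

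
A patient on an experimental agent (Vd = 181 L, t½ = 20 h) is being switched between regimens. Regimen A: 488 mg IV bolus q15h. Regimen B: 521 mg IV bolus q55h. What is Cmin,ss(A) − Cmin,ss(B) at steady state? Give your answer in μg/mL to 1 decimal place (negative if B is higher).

3.5 μg/mL

Regimen A: f = (1/2)^(15/20) ≈ 0.5946; Cmin,ss = (488/181)·f/(1−f) ≈ 3.954 μg/mL.
Regimen B: f = (1/2)^(55/20) ≈ 0.1487; Cmin,ss = (521/181)·f/(1−f) ≈ 0.503 μg/mL.
Difference ≈ 3.954 − 0.503 ≈ 3.451 μg/mL.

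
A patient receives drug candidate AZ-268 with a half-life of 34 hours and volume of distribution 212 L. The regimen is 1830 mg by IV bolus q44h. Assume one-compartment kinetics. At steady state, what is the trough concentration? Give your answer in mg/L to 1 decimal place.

Over one 44-h interval, 44/34 ≈ 1.2941 half-lives elapse, leaving f ≈ 0.4078 of each dose.
At steady state, accumulation factor R = 1/(1 − e^(−kτ)) ≈ 1.6886.
Single-dose peak C₀ = D/Vd = 1830/212 ≈ 8.632 mg/L.
Steady-state peak Cmax,ss = C₀·R ≈ 8.632 × 1.6886 ≈ 14.576 mg/L.
One interval later, Cmin,ss = Cmax,ss·e^(−kτ) ≈ 14.576 × 0.4078 ≈ 5.944 mg/L.

5.9 mg/L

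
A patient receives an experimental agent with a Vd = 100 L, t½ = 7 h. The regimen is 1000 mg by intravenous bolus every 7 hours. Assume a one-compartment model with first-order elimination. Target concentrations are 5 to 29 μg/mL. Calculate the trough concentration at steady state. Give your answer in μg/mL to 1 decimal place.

τ = 7 h = 1 half-life, so f = (1/2)^1 = 0.5.
At steady state, R = 1/(1 − 0.5) = 2/1.
Single-dose peak C₀ = D/Vd = 1000/100 = 10 μg/mL.
Steady-state peak Cmax,ss = C₀·R = 10 × 2/1 ≈ 20.000 μg/mL.
Steady-state trough Cmin,ss = Cmax,ss·f ≈ 20.000 × 0.5 ≈ 10.000 μg/mL.
Trough 10.0 μg/mL vs MEC 5 μg/mL: adequate.

10.0 μg/mL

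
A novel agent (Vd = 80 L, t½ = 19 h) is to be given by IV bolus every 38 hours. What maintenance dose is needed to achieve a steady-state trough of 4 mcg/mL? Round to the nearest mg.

960 mg

τ/t½ = 38/19 ≈ 2, so f = (1/2)^(38/19) ≈ 0.250000.
Cmin,ss = (D/Vd)·f/(1−f), so D = Cmin,ss·Vd·(1−f)/f.
D = 4 × 80 × (1−f)/f ≈ 4 × 80 × 3.00000 ≈ 960.00 mg.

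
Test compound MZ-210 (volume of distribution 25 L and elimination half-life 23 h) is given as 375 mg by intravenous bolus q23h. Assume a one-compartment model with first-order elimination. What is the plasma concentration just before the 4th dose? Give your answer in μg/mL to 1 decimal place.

13.1 μg/mL

f = (1/2)^(τ/t½) = (1/2)^(23/23) ≈ 0.5000.
C₀ = D/Vd = 375/25 ≈ 15.000 μg/mL.
Before the 4th dose, 3 doses have been given. Superposition: Cmin = C₀·(f + f² + … + f^3).
≈ 15.000 × (0.5000 + 0.2500 + 0.1250) ≈ 15.000 × 0.8750 ≈ 13.125 μg/mL.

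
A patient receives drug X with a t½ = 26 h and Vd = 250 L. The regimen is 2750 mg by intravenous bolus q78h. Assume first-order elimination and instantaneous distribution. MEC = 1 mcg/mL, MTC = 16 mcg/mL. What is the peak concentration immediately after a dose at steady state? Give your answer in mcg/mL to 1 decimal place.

τ = 78 h = 3 half-lives, so f = (1/2)^3 = 0.125.
Accumulation ratio R = 1/(1 − f) = 1/0.875 = 8/7.
Single-dose peak C₀ = D/Vd = 2750/250 = 11 mcg/mL.
Steady-state peak Cmax,ss = C₀·R = 11 × 8/7 ≈ 12.571 mcg/mL.
Peak 12.6 mcg/mL vs MTC 16 mcg/mL: below toxic threshold.

12.6 mcg/mL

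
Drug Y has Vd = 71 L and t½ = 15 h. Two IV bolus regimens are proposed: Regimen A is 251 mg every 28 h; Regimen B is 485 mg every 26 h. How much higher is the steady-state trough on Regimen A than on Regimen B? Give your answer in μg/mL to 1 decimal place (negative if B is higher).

-1.6 μg/mL

Regimen A: f = (1/2)^(28/15) ≈ 0.2742; Cmin,ss = (251/71)·f/(1−f) ≈ 1.336 μg/mL.
Regimen B: f = (1/2)^(26/15) ≈ 0.3008; Cmin,ss = (485/71)·f/(1−f) ≈ 2.939 μg/mL.
Difference ≈ 1.336 − 2.939 ≈ -1.603 μg/mL.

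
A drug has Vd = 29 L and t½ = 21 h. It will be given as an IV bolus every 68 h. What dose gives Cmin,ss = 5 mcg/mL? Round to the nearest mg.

τ/t½ = 68/21 ≈ 3.2381, so f = (1/2)^(68/21) ≈ 0.105983.
Cmin,ss = (D/Vd)·f/(1−f), so D = Cmin,ss·Vd·(1−f)/f.
D = 5 × 29 × (1−f)/f ≈ 5 × 29 × 8.43548 ≈ 1223.14 mg.

1223 mg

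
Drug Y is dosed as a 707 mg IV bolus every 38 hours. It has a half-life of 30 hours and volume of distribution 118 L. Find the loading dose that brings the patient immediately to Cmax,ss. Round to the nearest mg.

1210 mg

f = (1/2)^(38/30) ≈ 0.415619; accumulation ratio R = 1/(1−f) ≈ 1.71121.
Loading dose to hit Cmax,ss on first dose: D_load = D_maint·R ≈ 707 × 1.71121 ≈ 1209.83 mg.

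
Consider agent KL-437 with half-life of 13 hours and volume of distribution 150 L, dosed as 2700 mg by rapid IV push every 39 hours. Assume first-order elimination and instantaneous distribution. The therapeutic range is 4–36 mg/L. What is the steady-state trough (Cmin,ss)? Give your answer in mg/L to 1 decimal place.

2.6 mg/L

The dosing interval is 3 half-lives, so f = 2^(−3) = 0.125.
At steady state, R = 1/(1 − 0.125) = 8/7.
Single-dose peak C₀ = D/Vd = 2700/150 = 18 mg/L.
Steady-state peak Cmax,ss = C₀·R = 18 × 8/7 ≈ 20.571 mg/L.
Steady-state trough Cmin,ss = Cmax,ss·f ≈ 20.571 × 0.125 ≈ 2.571 mg/L.
Trough 2.6 mg/L vs MEC 4 mg/L: subtherapeutic.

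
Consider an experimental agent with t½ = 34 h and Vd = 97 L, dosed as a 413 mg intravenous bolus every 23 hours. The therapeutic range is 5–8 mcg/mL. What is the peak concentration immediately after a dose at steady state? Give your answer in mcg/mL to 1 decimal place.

11.4 mcg/mL

τ/t½ = 23/34 ≈ 0.67647, so fraction remaining f = (1/2)^(23/34) ≈ 0.6257.
Accumulation ratio R = 1/(1 − f) ≈ 1/0.3743 ≈ 2.6717.
Single-dose peak C₀ = D/Vd = 413/97 ≈ 4.258 mcg/mL.
Cmax,ss = C₀/(1 − f) ≈ 4.258/0.3743 ≈ 11.376 mcg/mL.
Peak 11.4 mcg/mL vs MTC 8 mcg/mL: exceeds toxic threshold.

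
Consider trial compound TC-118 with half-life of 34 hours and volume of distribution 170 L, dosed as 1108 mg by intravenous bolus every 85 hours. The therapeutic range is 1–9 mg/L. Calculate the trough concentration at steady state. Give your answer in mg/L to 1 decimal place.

1.4 mg/L

Over one 85-h interval, 85/34 ≈ 2.5 half-lives elapse, leaving f ≈ 0.1768 of each dose.
Single-dose peak C₀ = D/Vd = 1108/170 ≈ 6.518 mg/L.
Steady-state trough Cmin,ss = C₀·f/(1−f) ≈ 6.518 × 0.1768/0.8232 ≈ 1.400 mg/L.
Trough 1.4 mg/L vs MEC 1 mg/L: adequate.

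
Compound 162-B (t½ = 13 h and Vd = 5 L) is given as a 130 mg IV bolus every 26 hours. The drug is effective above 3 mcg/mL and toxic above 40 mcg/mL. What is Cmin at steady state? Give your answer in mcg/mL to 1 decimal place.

The dosing interval is 2 half-lives, so f = 2^(−2) = 0.25.
At steady state, R = 1/(1 − 0.25) = 4/3.
Single-dose peak C₀ = D/Vd = 130/5 = 26 mcg/mL.
Steady-state peak Cmax,ss = C₀·R = 26 × 4/3 ≈ 34.667 mcg/mL.
Steady-state trough Cmin,ss = Cmax,ss·f ≈ 34.667 × 0.25 ≈ 8.667 mcg/mL.
Trough 8.7 mcg/mL vs MEC 3 mcg/mL: adequate.

8.7 mcg/mL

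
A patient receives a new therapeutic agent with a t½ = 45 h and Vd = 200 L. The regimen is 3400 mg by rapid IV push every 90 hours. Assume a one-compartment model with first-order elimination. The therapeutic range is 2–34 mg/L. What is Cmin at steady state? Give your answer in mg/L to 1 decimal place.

τ = 90 h = 2 half-lives, so f = (1/2)^2 = 0.25.
Accumulation ratio R = 1/(1 − f) = 1/0.75 = 4/3.
Single-dose peak C₀ = D/Vd = 3400/200 = 17 mg/L.
Steady-state peak Cmax,ss = C₀·R = 17 × 4/3 ≈ 22.667 mg/L.
Steady-state trough Cmin,ss = Cmax,ss·f ≈ 22.667 × 0.25 ≈ 5.667 mg/L.
Trough 5.7 mg/L vs MEC 2 mg/L: adequate.

5.7 mg/L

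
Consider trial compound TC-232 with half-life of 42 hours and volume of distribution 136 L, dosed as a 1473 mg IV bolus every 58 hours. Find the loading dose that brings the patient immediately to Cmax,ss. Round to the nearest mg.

f = (1/2)^(58/42) ≈ 0.383965; accumulation ratio R = 1/(1−f) ≈ 1.62328.
Loading dose to hit Cmax,ss on first dose: D_load = D_maint·R ≈ 1473 × 1.62328 ≈ 2391.09 mg.

2391 mg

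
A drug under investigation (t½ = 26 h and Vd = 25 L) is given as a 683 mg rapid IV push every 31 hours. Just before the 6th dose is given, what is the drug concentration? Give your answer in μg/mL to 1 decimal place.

20.9 μg/mL

f = (1/2)^(τ/t½) = (1/2)^(31/26) ≈ 0.4376.
C₀ = D/Vd = 683/25 ≈ 27.320 μg/mL.
Before the 6th dose, 5 doses have been given. Superposition: Cmin = C₀·(f + f² + … + f^5).
≈ 27.320 × (0.4376 + 0.1915 + 0.0838 + 0.0367 + 0.0160) ≈ 27.320 × 0.7656 ≈ 20.916 μg/mL.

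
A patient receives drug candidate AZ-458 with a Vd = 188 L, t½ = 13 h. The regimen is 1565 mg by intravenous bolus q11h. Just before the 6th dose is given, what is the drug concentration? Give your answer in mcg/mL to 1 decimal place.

f = (1/2)^(τ/t½) = (1/2)^(11/13) ≈ 0.5563.
C₀ = D/Vd = 1565/188 ≈ 8.324 mcg/mL.
Before the 6th dose, 5 doses have been given. Superposition: Cmin = C₀·(f + f² + … + f^5).
≈ 8.324 × (0.5563 + 0.3095 + 0.1722 + 0.0958 + 0.0533) ≈ 8.324 × 1.1871 ≈ 9.881 mcg/mL.

9.9 mcg/mL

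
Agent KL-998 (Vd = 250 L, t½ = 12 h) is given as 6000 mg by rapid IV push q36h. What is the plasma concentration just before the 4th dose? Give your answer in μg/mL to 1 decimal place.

f = (1/2)^(τ/t½) = (1/2)^(36/12) ≈ 0.1250.
C₀ = D/Vd = 6000/250 ≈ 24.000 μg/mL.
Before the 4th dose, 3 doses have been given. Superposition: Cmin = C₀·(f + f² + … + f^3).
≈ 24.000 × (0.1250 + 0.0156 + 0.0020) ≈ 24.000 × 0.1426 ≈ 3.422 μg/mL.

3.4 μg/mL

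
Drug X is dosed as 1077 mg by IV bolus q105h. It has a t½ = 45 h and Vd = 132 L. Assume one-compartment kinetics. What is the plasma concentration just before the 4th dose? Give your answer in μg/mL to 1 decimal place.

f = (1/2)^(τ/t½) = (1/2)^(105/45) ≈ 0.1984.
C₀ = D/Vd = 1077/132 ≈ 8.159 μg/mL.
Before the 4th dose, 3 doses have been given. Superposition: Cmin = C₀·(f + f² + … + f^3).
≈ 8.159 × (0.1984 + 0.0394 + 0.0078) ≈ 8.159 × 0.2456 ≈ 2.004 μg/mL.

2.0 μg/mL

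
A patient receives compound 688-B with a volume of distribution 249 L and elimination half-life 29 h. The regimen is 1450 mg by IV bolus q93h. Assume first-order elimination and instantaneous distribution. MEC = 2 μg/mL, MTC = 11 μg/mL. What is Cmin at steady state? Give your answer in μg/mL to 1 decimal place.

Over one 93-h interval, 93/29 ≈ 3.2069 half-lives elapse, leaving f ≈ 0.1083 of each dose.
Accumulation ratio R = 1/(1 − f) ≈ 1/0.8917 ≈ 1.1215.
Single-dose peak C₀ = D/Vd = 1450/249 ≈ 5.823 μg/mL.
Cmax,ss = C₀/(1 − f) ≈ 5.823/0.8917 ≈ 6.530 μg/mL.
One interval later, Cmin,ss = Cmax,ss·e^(−kτ) ≈ 6.530 × 0.1083 ≈ 0.707 μg/mL.
Trough 0.7 μg/mL vs MEC 2 μg/mL: subtherapeutic.

0.7 μg/mL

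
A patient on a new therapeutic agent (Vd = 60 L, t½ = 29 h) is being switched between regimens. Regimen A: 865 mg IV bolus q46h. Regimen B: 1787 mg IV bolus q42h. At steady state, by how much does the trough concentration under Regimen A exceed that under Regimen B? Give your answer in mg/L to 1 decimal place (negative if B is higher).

-10.0 mg/L

Regimen A: f = (1/2)^(46/29) ≈ 0.3330; Cmin,ss = (865/60)·f/(1−f) ≈ 7.198 mg/L.
Regimen B: f = (1/2)^(42/29) ≈ 0.3665; Cmin,ss = (1787/60)·f/(1−f) ≈ 17.231 mg/L.
Difference ≈ 7.198 − 17.231 ≈ -10.033 mg/L.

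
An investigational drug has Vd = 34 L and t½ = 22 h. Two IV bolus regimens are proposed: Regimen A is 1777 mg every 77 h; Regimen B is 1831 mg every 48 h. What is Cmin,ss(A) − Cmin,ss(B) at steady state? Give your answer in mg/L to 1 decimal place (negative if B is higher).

Regimen A: f = (1/2)^(77/22) ≈ 0.0884; Cmin,ss = (1777/34)·f/(1−f) ≈ 5.068 mg/L.
Regimen B: f = (1/2)^(48/22) ≈ 0.2204; Cmin,ss = (1831/34)·f/(1−f) ≈ 15.225 mg/L.
Difference ≈ 5.068 − 15.225 ≈ -10.157 mg/L.

-10.2 mg/L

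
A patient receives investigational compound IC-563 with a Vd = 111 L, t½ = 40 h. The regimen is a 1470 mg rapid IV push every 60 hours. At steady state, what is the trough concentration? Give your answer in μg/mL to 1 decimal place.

7.2 μg/mL

Over one 60-h interval, 60/40 ≈ 1.5 half-lives elapse, leaving f ≈ 0.3536 of each dose.
Accumulation ratio R = 1/(1 − f) ≈ 1/0.6464 ≈ 1.5470.
Single-dose peak C₀ = D/Vd = 1470/111 ≈ 13.243 μg/mL.
Cmax,ss = C₀/(1 − f) ≈ 13.243/0.6464 ≈ 20.487 μg/mL.
Steady-state trough Cmin,ss = Cmax,ss·f ≈ 20.487 × 0.3536 ≈ 7.244 μg/mL.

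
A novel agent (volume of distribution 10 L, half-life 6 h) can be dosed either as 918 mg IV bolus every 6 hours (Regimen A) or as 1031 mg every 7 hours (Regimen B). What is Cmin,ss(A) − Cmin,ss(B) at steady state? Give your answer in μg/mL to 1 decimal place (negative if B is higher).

Regimen A: f = (1/2)^(6/6) ≈ 0.5000; Cmin,ss = (918/10)·f/(1−f) ≈ 91.800 μg/mL.
Regimen B: f = (1/2)^(7/6) ≈ 0.4454; Cmin,ss = (1031/10)·f/(1−f) ≈ 82.800 μg/mL.
Difference ≈ 91.800 − 82.800 ≈ 9.000 μg/mL.

9.0 μg/mL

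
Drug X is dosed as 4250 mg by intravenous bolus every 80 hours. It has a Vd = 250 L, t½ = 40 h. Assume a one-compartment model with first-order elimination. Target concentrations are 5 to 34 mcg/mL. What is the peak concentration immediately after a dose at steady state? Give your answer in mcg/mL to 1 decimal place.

22.7 mcg/mL

The dosing interval is 2 half-lives, so f = 2^(−2) = 0.25.
At steady state, R = 1/(1 − 0.25) = 4/3.
Single-dose peak C₀ = D/Vd = 4250/250 = 17 mcg/mL.
Steady-state peak Cmax,ss = C₀·R = 17 × 4/3 ≈ 22.667 mcg/mL.
Peak 22.7 mcg/mL vs MTC 34 mcg/mL: below toxic threshold.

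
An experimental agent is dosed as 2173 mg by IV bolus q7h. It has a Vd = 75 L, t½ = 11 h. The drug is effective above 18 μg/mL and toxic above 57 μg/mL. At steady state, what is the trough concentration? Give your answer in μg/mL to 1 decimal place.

52.3 μg/mL

k = ln2/t½ = ln2/11 ≈ 0.063013 h⁻¹; fraction remaining f = e^(−kτ) = e^(−0.063013×7) ≈ 0.6433.
At steady state, accumulation factor R = 1/(1 − e^(−kτ)) ≈ 2.8035.
Single-dose peak C₀ = D/Vd = 2173/75 ≈ 28.973 μg/mL.
Steady-state peak Cmax,ss = C₀·R ≈ 28.973 × 2.8035 ≈ 81.226 μg/mL.
Steady-state trough Cmin,ss = Cmax,ss·f ≈ 81.226 × 0.6433 ≈ 52.253 μg/mL.
Trough 52.3 μg/mL vs MEC 18 μg/mL: adequate.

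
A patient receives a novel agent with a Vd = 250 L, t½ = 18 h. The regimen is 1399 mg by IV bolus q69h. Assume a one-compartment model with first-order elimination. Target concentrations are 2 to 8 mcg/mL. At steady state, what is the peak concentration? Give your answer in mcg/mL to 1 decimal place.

Over one 69-h interval, 69/18 ≈ 3.8333 half-lives elapse, leaving f ≈ 0.0702 of each dose.
At steady state, accumulation factor R = 1/(1 − e^(−kτ)) ≈ 1.0755.
Single-dose peak C₀ = D/Vd = 1399/250 ≈ 5.596 mcg/mL.
Steady-state peak Cmax,ss = C₀·R ≈ 5.596 × 1.0755 ≈ 6.018 mcg/mL.
Peak 6.0 mcg/mL vs MTC 8 mcg/mL: below toxic threshold.

6.0 mcg/mL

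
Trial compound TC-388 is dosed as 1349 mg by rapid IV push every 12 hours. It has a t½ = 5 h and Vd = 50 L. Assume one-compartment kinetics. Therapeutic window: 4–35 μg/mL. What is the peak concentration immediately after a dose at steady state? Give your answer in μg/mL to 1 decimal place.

k = ln2/t½ = ln2/5 ≈ 0.138629 h⁻¹; fraction remaining f = e^(−kτ) = e^(−0.138629×12) ≈ 0.1895.
Accumulation ratio R = 1/(1 − f) ≈ 1/0.8105 ≈ 1.2338.
Each bolus raises the concentration by D/Vd = 1349/50 ≈ 26.980 μg/mL.
Steady-state peak Cmax,ss = C₀·R ≈ 26.980 × 1.2338 ≈ 33.288 μg/mL.
Peak 33.3 μg/mL vs MTC 35 μg/mL: below toxic threshold.

33.3 μg/mL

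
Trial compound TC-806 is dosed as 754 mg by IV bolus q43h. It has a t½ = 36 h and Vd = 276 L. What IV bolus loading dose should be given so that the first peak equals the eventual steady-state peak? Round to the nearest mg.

f = (1/2)^(43/36) ≈ 0.436955; accumulation ratio R = 1/(1−f) ≈ 1.77606.
Loading dose to hit Cmax,ss on first dose: D_load = D_maint·R ≈ 754 × 1.77606 ≈ 1339.15 mg.

1339 mg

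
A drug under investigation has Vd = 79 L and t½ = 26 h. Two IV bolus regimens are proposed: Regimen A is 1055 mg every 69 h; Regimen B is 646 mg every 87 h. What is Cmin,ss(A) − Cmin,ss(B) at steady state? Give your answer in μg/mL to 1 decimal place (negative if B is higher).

Regimen A: f = (1/2)^(69/26) ≈ 0.1589; Cmin,ss = (1055/79)·f/(1−f) ≈ 2.523 μg/mL.
Regimen B: f = (1/2)^(87/26) ≈ 0.0983; Cmin,ss = (646/79)·f/(1−f) ≈ 0.891 μg/mL.
Difference ≈ 2.523 − 0.891 ≈ 1.632 μg/mL.

1.6 μg/mL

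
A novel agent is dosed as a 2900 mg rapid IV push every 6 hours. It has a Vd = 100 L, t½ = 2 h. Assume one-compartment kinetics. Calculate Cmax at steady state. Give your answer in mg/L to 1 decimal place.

33.1 mg/L

τ = 6 h = 3 half-lives, so f = (1/2)^3 = 0.125.
At steady state, R = 1/(1 − 0.125) = 8/7.
Single-dose peak C₀ = D/Vd = 2900/100 = 29 mg/L.
Steady-state peak Cmax,ss = C₀·R = 29 × 8/7 ≈ 33.143 mg/L.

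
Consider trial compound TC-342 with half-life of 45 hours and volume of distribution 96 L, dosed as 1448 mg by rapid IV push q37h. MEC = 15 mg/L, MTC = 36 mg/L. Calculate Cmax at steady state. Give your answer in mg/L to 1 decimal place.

τ/t½ = 37/45 ≈ 0.82222, so fraction remaining f = (1/2)^(37/45) ≈ 0.5656.
Accumulation ratio R = 1/(1 − f) ≈ 1/0.4344 ≈ 2.3020.
Each bolus raises the concentration by D/Vd = 1448/96 ≈ 15.083 mg/L.
Steady-state peak Cmax,ss = C₀·R ≈ 15.083 × 2.3020 ≈ 34.721 mg/L.
Peak 34.7 mg/L vs MTC 36 mg/L: below toxic threshold.

34.7 mg/L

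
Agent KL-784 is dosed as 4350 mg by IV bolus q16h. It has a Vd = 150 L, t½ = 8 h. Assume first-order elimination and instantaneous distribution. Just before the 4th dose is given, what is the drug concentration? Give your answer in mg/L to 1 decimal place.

f = (1/2)^(τ/t½) = (1/2)^(16/8) ≈ 0.2500.
C₀ = D/Vd = 4350/150 ≈ 29.000 mg/L.
Before the 4th dose, 3 doses have been given. Superposition: Cmin = C₀·(f + f² + … + f^3).
≈ 29.000 × (0.2500 + 0.0625 + 0.0156) ≈ 29.000 × 0.3281 ≈ 9.515 mg/L.

9.5 mg/L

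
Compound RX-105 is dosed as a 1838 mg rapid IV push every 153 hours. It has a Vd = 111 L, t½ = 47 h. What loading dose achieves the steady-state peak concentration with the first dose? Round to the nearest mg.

f = (1/2)^(153/47) ≈ 0.104725; accumulation ratio R = 1/(1−f) ≈ 1.11698.
Loading dose to hit Cmax,ss on first dose: D_load = D_maint·R ≈ 1838 × 1.11698 ≈ 2053.01 mg.

2053 mg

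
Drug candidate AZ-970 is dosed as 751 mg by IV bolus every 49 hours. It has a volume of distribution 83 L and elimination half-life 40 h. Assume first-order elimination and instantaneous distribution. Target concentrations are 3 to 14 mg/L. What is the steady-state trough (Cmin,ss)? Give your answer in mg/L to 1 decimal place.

Over one 49-h interval, 49/40 ≈ 1.225 half-lives elapse, leaving f ≈ 0.4278 of each dose.
Each bolus raises the concentration by D/Vd = 751/83 ≈ 9.048 mg/L.
Steady-state trough Cmin,ss = C₀·f/(1−f) ≈ 9.048 × 0.4278/0.5722 ≈ 6.765 mg/L.
Trough 6.8 mg/L vs MEC 3 mg/L: adequate.

6.8 mg/L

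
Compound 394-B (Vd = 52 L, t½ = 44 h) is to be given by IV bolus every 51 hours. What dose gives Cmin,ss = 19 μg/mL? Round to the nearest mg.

1218 mg

τ/t½ = 51/44 ≈ 1.1591, so f = (1/2)^(51/44) ≈ 0.447795.
Cmin,ss = (D/Vd)·f/(1−f), so D = Cmin,ss·Vd·(1−f)/f.
D = 19 × 52 × (1−f)/f ≈ 19 × 52 × 1.23316 ≈ 1218.36 mg.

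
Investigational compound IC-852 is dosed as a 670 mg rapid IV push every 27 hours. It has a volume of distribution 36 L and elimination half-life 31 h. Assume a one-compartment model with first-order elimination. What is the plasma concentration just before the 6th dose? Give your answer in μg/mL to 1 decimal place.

21.4 μg/mL

f = (1/2)^(τ/t½) = (1/2)^(27/31) ≈ 0.5468.
C₀ = D/Vd = 670/36 ≈ 18.611 μg/mL.
Before the 6th dose, 5 doses have been given. Superposition: Cmin = C₀·(f + f² + … + f^5).
≈ 18.611 × (0.5468 + 0.2990 + 0.1635 + 0.0894 + 0.0489) ≈ 18.611 × 1.1476 ≈ 21.358 μg/mL.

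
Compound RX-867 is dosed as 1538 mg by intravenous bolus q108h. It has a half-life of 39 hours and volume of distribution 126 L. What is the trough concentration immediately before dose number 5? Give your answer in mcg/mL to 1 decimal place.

2.1 mcg/mL

f = (1/2)^(τ/t½) = (1/2)^(108/39) ≈ 0.1467.
C₀ = D/Vd = 1538/126 ≈ 12.206 mcg/mL.
Before the 5th dose, 4 doses have been given. Superposition: Cmin = C₀·(f + f² + … + f^4).
≈ 12.206 × (0.1467 + 0.0215 + 0.0032 + 0.0005) ≈ 12.206 × 0.1719 ≈ 2.098 mcg/mL.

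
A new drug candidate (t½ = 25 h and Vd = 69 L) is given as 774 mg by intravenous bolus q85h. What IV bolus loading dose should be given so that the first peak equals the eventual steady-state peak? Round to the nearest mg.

f = (1/2)^(85/25) ≈ 0.094732; accumulation ratio R = 1/(1−f) ≈ 1.10465.
Loading dose to hit Cmax,ss on first dose: D_load = D_maint·R ≈ 774 × 1.10465 ≈ 855.00 mg.

855 mg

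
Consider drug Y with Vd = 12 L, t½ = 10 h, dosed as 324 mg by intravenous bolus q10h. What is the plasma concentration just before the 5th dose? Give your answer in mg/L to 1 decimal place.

25.3 mg/L

f = (1/2)^(τ/t½) = (1/2)^(10/10) ≈ 0.5000.
C₀ = D/Vd = 324/12 ≈ 27.000 mg/L.
Before the 5th dose, 4 doses have been given. Superposition: Cmin = C₀·(f + f² + … + f^4).
≈ 27.000 × (0.5000 + 0.2500 + 0.1250 + 0.0625) ≈ 27.000 × 0.9375 ≈ 25.312 mg/L.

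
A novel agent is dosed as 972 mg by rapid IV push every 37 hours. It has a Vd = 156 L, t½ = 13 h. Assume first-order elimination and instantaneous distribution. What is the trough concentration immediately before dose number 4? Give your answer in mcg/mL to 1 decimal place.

1.0 mcg/mL

f = (1/2)^(τ/t½) = (1/2)^(37/13) ≈ 0.1391.
C₀ = D/Vd = 972/156 ≈ 6.231 mcg/mL.
Before the 4th dose, 3 doses have been given. Superposition: Cmin = C₀·(f + f² + … + f^3).
≈ 6.231 × (0.1391 + 0.0193 + 0.0027) ≈ 6.231 × 0.1611 ≈ 1.004 mcg/mL.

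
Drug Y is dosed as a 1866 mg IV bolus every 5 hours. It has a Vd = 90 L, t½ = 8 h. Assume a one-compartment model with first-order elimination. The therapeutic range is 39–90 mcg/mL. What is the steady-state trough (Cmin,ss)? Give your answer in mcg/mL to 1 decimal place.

38.2 mcg/mL

τ/t½ = 5/8 ≈ 0.625, so fraction remaining f = (1/2)^(5/8) ≈ 0.6484.
Accumulation ratio R = 1/(1 − f) ≈ 1/0.3516 ≈ 2.8441.
Each bolus raises the concentration by D/Vd = 1866/90 ≈ 20.733 mcg/mL.
Cmax,ss = C₀/(1 − f) ≈ 20.733/0.3516 ≈ 58.968 mcg/mL.
One interval later, Cmin,ss = Cmax,ss·e^(−kτ) ≈ 58.968 × 0.6484 ≈ 38.235 mcg/mL.
Trough 38.2 mcg/mL vs MEC 39 mcg/mL: subtherapeutic.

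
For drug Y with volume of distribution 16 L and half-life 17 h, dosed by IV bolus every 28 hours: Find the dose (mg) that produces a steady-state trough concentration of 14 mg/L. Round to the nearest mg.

τ/t½ = 28/17 ≈ 1.6471, so f = (1/2)^(28/17) ≈ 0.319290.
Cmin,ss = (D/Vd)·f/(1−f), so D = Cmin,ss·Vd·(1−f)/f.
D = 14 × 16 × (1−f)/f ≈ 14 × 16 × 2.13195 ≈ 477.56 mg.

478 mg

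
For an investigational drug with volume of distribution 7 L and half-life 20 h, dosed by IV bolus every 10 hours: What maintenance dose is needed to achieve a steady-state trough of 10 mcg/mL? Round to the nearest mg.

29 mg

τ/t½ = 10/20 ≈ 0.5, so f = (1/2)^(10/20) ≈ 0.707107.
Cmin,ss = (D/Vd)·f/(1−f), so D = Cmin,ss·Vd·(1−f)/f.
D = 10 × 7 × (1−f)/f ≈ 10 × 7 × 0.41421 ≈ 28.99 mg.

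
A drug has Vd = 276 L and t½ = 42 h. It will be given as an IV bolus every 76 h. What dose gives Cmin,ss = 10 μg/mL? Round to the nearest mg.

6915 mg

τ/t½ = 76/42 ≈ 1.8095, so f = (1/2)^(76/42) ≈ 0.285285.
Cmin,ss = (D/Vd)·f/(1−f), so D = Cmin,ss·Vd·(1−f)/f.
D = 10 × 276 × (1−f)/f ≈ 10 × 276 × 2.50527 ≈ 6914.55 mg.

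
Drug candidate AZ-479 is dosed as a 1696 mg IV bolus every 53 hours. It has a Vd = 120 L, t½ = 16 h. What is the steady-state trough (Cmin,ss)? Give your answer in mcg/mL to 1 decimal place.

k = ln2/t½ = ln2/16 ≈ 0.043322 h⁻¹; fraction remaining f = e^(−kτ) = e^(−0.043322×53) ≈ 0.1007.
At steady state, accumulation factor R = 1/(1 − e^(−kτ)) ≈ 1.1120.
Single-dose peak C₀ = D/Vd = 1696/120 ≈ 14.133 mcg/mL.
Cmax,ss = C₀/(1 − f) ≈ 14.133/0.8993 ≈ 15.716 mcg/mL.
Steady-state trough Cmin,ss = Cmax,ss·f ≈ 15.716 × 0.1007 ≈ 1.583 mcg/mL.

1.6 mcg/mL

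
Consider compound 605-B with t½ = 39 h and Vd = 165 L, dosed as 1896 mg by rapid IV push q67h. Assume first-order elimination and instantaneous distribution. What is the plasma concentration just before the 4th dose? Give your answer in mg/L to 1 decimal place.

4.9 mg/L

f = (1/2)^(τ/t½) = (1/2)^(67/39) ≈ 0.3040.
C₀ = D/Vd = 1896/165 ≈ 11.491 mg/L.
Before the 4th dose, 3 doses have been given. Superposition: Cmin = C₀·(f + f² + … + f^3).
≈ 11.491 × (0.3040 + 0.0924 + 0.0281) ≈ 11.491 × 0.4245 ≈ 4.878 mg/L.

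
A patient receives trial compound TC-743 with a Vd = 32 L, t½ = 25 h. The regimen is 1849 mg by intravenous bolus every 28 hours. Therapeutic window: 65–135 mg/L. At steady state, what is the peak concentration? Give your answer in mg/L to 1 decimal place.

k = ln2/t½ = ln2/25 ≈ 0.027726 h⁻¹; fraction remaining f = e^(−kτ) = e^(−0.027726×28) ≈ 0.4601.
At steady state, accumulation factor R = 1/(1 − e^(−kτ)) ≈ 1.8522.
Single-dose peak C₀ = D/Vd = 1849/32 ≈ 57.781 mg/L.
Cmax,ss = C₀/(1 − f) ≈ 57.781/0.5399 ≈ 107.022 mg/L.
Peak 107.0 mg/L vs MTC 135 mg/L: below toxic threshold.

107.0 mg/L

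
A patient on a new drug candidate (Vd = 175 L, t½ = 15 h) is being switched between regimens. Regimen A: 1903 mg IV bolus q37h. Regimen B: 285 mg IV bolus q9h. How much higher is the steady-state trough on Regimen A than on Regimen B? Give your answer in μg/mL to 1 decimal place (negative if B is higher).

Regimen A: f = (1/2)^(37/15) ≈ 0.1809; Cmin,ss = (1903/175)·f/(1−f) ≈ 2.402 μg/mL.
Regimen B: f = (1/2)^(9/15) ≈ 0.6598; Cmin,ss = (285/175)·f/(1−f) ≈ 3.159 μg/mL.
Difference ≈ 2.402 − 3.159 ≈ -0.757 μg/mL.

-0.8 μg/mL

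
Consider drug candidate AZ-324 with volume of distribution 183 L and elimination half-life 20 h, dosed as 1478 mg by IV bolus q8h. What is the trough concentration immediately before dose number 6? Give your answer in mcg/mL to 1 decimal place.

f = (1/2)^(τ/t½) = (1/2)^(8/20) ≈ 0.7579.
C₀ = D/Vd = 1478/183 ≈ 8.077 mcg/mL.
Before the 6th dose, 5 doses have been given. Superposition: Cmin = C₀·(f + f² + … + f^5).
≈ 8.077 × (0.7579 + 0.5744 + 0.4353 + 0.3299 + 0.2501) ≈ 8.077 × 2.3476 ≈ 18.962 mcg/mL.

19.0 mcg/mL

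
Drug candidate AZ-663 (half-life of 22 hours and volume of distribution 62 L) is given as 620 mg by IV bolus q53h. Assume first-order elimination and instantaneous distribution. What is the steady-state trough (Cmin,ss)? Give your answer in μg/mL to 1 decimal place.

Over one 53-h interval, 53/22 ≈ 2.4091 half-lives elapse, leaving f ≈ 0.1883 of each dose.
At steady state, accumulation factor R = 1/(1 − e^(−kτ)) ≈ 1.2320.
Single-dose peak C₀ = D/Vd = 620/62 ≈ 10.000 μg/mL.
Steady-state peak Cmax,ss = C₀·R ≈ 10.000 × 1.2320 ≈ 12.320 μg/mL.
One interval later, Cmin,ss = Cmax,ss·e^(−kτ) ≈ 12.320 × 0.1883 ≈ 2.320 μg/mL.

2.3 μg/mL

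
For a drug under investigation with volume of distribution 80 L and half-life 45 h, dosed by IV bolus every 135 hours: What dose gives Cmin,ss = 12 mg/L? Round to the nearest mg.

6720 mg

τ/t½ = 135/45 ≈ 3, so f = (1/2)^(135/45) ≈ 0.125000.
Cmin,ss = (D/Vd)·f/(1−f), so D = Cmin,ss·Vd·(1−f)/f.
D = 12 × 80 × (1−f)/f ≈ 12 × 80 × 7.00000 ≈ 6720.00 mg.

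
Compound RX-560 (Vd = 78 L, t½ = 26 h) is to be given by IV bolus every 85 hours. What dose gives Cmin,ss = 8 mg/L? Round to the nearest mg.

5392 mg

τ/t½ = 85/26 ≈ 3.2692, so f = (1/2)^(85/26) ≈ 0.103720.
Cmin,ss = (D/Vd)·f/(1−f), so D = Cmin,ss·Vd·(1−f)/f.
D = 8 × 78 × (1−f)/f ≈ 8 × 78 × 8.64134 ≈ 5392.20 mg.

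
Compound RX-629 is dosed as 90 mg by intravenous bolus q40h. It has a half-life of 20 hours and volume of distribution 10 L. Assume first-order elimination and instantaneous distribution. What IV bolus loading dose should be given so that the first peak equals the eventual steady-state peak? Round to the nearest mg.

120 mg

f = (1/2)^(40/20) ≈ 0.250000; accumulation ratio R = 1/(1−f) ≈ 1.33333.
Loading dose to hit Cmax,ss on first dose: D_load = D_maint·R ≈ 90 × 1.33333 ≈ 120.00 mg.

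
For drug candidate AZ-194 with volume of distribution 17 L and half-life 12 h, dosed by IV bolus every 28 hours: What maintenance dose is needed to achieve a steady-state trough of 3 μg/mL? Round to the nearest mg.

τ/t½ = 28/12 ≈ 2.3333, so f = (1/2)^(28/12) ≈ 0.198425.
Cmin,ss = (D/Vd)·f/(1−f), so D = Cmin,ss·Vd·(1−f)/f.
D = 3 × 17 × (1−f)/f ≈ 3 × 17 × 4.03969 ≈ 206.02 mg.

206 mg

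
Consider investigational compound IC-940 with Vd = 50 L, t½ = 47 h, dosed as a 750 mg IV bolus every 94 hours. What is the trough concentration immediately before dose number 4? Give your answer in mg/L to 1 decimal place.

f = (1/2)^(τ/t½) = (1/2)^(94/47) ≈ 0.2500.
C₀ = D/Vd = 750/50 ≈ 15.000 mg/L.
Before the 4th dose, 3 doses have been given. Superposition: Cmin = C₀·(f + f² + … + f^3).
≈ 15.000 × (0.2500 + 0.0625 + 0.0156) ≈ 15.000 × 0.3281 ≈ 4.921 mg/L.

4.9 mg/L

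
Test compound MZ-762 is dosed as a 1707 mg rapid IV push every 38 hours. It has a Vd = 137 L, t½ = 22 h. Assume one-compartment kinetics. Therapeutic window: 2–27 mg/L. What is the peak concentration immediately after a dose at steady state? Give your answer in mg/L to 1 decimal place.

τ/t½ = 38/22 ≈ 1.7273, so fraction remaining f = (1/2)^(38/22) ≈ 0.3020.
Accumulation ratio R = 1/(1 − f) ≈ 1/0.6980 ≈ 1.4327.
Single-dose peak C₀ = D/Vd = 1707/137 ≈ 12.460 mg/L.
Cmax,ss = C₀/(1 − f) ≈ 12.460/0.6980 ≈ 17.851 mg/L.
Peak 17.9 mg/L vs MTC 27 mg/L: below toxic threshold.

17.9 mg/L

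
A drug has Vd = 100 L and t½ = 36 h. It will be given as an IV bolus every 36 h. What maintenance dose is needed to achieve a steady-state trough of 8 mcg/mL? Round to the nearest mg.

800 mg

τ/t½ = 36/36 ≈ 1, so f = (1/2)^(36/36) ≈ 0.500000.
Cmin,ss = (D/Vd)·f/(1−f), so D = Cmin,ss·Vd·(1−f)/f.
D = 8 × 100 × (1−f)/f ≈ 8 × 100 × 1.00000 ≈ 800.00 mg.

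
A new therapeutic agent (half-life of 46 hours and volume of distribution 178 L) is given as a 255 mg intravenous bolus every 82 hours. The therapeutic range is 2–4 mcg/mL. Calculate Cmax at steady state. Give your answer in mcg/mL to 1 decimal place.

k = ln2/t½ = ln2/46 ≈ 0.015068 h⁻¹; fraction remaining f = e^(−kτ) = e^(−0.015068×82) ≈ 0.2907.
Accumulation ratio R = 1/(1 − f) ≈ 1/0.7093 ≈ 1.4098.
Single-dose peak C₀ = D/Vd = 255/178 ≈ 1.433 mcg/mL.
Steady-state peak Cmax,ss = C₀·R ≈ 1.433 × 1.4098 ≈ 2.020 mcg/mL.
Peak 2.0 mcg/mL vs MTC 4 mcg/mL: below toxic threshold.

2.0 mcg/mL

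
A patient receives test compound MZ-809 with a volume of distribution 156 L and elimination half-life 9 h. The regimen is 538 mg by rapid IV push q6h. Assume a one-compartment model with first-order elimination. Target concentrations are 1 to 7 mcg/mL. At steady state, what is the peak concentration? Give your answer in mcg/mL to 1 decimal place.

9.3 mcg/mL

Over one 6-h interval, 6/9 ≈ 0.66667 half-lives elapse, leaving f ≈ 0.6300 of each dose.
At steady state, accumulation factor R = 1/(1 − e^(−kτ)) ≈ 2.7027.
Each bolus raises the concentration by D/Vd = 538/156 ≈ 3.449 mcg/mL.
Steady-state peak Cmax,ss = C₀·R ≈ 3.449 × 2.7027 ≈ 9.322 mcg/mL.
Peak 9.3 mcg/mL vs MTC 7 mcg/mL: exceeds toxic threshold.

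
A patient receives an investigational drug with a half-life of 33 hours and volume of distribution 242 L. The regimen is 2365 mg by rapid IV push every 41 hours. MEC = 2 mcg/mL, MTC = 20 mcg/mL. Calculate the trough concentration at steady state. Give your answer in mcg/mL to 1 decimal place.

k = ln2/t½ = ln2/33 ≈ 0.021004 h⁻¹; fraction remaining f = e^(−kτ) = e^(−0.021004×41) ≈ 0.4227.
Single-dose peak C₀ = D/Vd = 2365/242 ≈ 9.773 mcg/mL.
Steady-state trough Cmin,ss = C₀·f/(1−f) ≈ 9.773 × 0.4227/0.5773 ≈ 7.156 mcg/mL.
Trough 7.2 mcg/mL vs MEC 2 mcg/mL: adequate.

7.2 mcg/mL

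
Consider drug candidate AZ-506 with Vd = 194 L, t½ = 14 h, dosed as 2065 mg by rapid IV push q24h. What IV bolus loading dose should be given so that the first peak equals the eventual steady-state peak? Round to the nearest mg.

f = (1/2)^(24/14) ≈ 0.304753; accumulation ratio R = 1/(1−f) ≈ 1.43834.
Loading dose to hit Cmax,ss on first dose: D_load = D_maint·R ≈ 2065 × 1.43834 ≈ 2970.17 mg.

2970 mg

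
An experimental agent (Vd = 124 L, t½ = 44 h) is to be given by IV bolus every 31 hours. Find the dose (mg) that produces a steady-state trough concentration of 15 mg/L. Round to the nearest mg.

τ/t½ = 31/44 ≈ 0.70455, so f = (1/2)^(31/44) ≈ 0.613636.
Cmin,ss = (D/Vd)·f/(1−f), so D = Cmin,ss·Vd·(1−f)/f.
D = 15 × 124 × (1−f)/f ≈ 15 × 124 × 0.62963 ≈ 1171.11 mg.

1171 mg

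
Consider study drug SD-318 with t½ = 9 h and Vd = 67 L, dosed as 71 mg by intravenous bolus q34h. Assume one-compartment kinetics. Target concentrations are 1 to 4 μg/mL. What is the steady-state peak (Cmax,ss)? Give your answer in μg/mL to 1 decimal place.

1.1 μg/mL

τ/t½ = 34/9 ≈ 3.7778, so fraction remaining f = (1/2)^(34/9) ≈ 0.0729.
At steady state, accumulation factor R = 1/(1 − e^(−kτ)) ≈ 1.0786.
Each bolus raises the concentration by D/Vd = 71/67 ≈ 1.060 μg/mL.
Cmax,ss = C₀/(1 − f) ≈ 1.060/0.9271 ≈ 1.143 μg/mL.
Peak 1.1 μg/mL vs MTC 4 μg/mL: below toxic threshold.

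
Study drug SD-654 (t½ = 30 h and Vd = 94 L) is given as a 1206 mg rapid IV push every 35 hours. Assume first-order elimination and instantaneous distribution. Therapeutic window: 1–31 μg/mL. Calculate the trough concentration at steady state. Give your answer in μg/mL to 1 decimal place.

Over one 35-h interval, 35/30 ≈ 1.1667 half-lives elapse, leaving f ≈ 0.4454 of each dose.
Single-dose peak C₀ = D/Vd = 1206/94 ≈ 12.830 μg/mL.
Steady-state trough Cmin,ss = C₀·f/(1−f) ≈ 12.830 × 0.4454/0.5546 ≈ 10.304 μg/mL.
Trough 10.3 μg/mL vs MEC 1 μg/mL: adequate.

10.3 μg/mL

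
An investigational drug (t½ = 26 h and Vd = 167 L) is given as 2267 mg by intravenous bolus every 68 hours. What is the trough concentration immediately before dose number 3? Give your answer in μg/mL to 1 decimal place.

2.6 μg/mL

f = (1/2)^(τ/t½) = (1/2)^(68/26) ≈ 0.1632.
C₀ = D/Vd = 2267/167 ≈ 13.575 μg/mL.
Before the 3rd dose, 2 doses have been given. Superposition: Cmin = C₀·(f + f²).
≈ 13.575 × (0.1632 + 0.0266) ≈ 13.575 × 0.1898 ≈ 2.577 μg/mL.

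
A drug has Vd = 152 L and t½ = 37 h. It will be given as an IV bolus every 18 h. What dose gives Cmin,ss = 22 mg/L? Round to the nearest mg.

1341 mg

τ/t½ = 18/37 ≈ 0.48649, so f = (1/2)^(18/37) ≈ 0.713761.
Cmin,ss = (D/Vd)·f/(1−f), so D = Cmin,ss·Vd·(1−f)/f.
D = 22 × 152 × (1−f)/f ≈ 22 × 152 × 0.40103 ≈ 1341.04 mg.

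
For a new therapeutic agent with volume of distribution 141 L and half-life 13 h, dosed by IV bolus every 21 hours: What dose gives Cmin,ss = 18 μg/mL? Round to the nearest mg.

5238 mg

τ/t½ = 21/13 ≈ 1.6154, so f = (1/2)^(21/13) ≈ 0.326378.
Cmin,ss = (D/Vd)·f/(1−f), so D = Cmin,ss·Vd·(1−f)/f.
D = 18 × 141 × (1−f)/f ≈ 18 × 141 × 2.06393 ≈ 5238.25 mg.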